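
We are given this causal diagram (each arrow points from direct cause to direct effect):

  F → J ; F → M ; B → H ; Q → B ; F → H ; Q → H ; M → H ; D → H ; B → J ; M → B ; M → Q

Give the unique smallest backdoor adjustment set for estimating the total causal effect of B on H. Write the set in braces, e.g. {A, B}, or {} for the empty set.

Variables eligible for adjustment (non-descendants of B, excluding B and H): {D, F, M, Q}.
Backdoor paths from B to H:
  P1: B <- M <- F -> H
  P2: B <- M -> Q -> H
  P3: B <- M -> H
  P4: B <- Q <- M <- F -> H
  P5: B <- Q <- M -> H
  P6: B <- Q -> H
The empty set is not sufficient: P1 (B <- M <- F -> H) has no collider blocking it and no conditioned non-collider, so it is open.
Try {M, Q}:
  P1: blocked at chain node M ∈ conditioning set.
  P2: blocked at fork node M ∈ conditioning set.
  P3: blocked at fork node M ∈ conditioning set.
  P4: blocked at chain node Q ∈ conditioning set.
  P5: blocked at chain node Q ∈ conditioning set.
  P6: blocked at fork node Q ∈ conditioning set.
{M, Q} contains no descendant of B and blocks every backdoor path.
Every element of {M, Q} is needed (dropping M leaves P1 open; dropping Q leaves P6 open), so no proper subset is valid.
Among all size-2 subsets of the eligible variables, only {M, Q} blocks every backdoor path, so it is the unique smallest valid adjustment set.

{M, Q}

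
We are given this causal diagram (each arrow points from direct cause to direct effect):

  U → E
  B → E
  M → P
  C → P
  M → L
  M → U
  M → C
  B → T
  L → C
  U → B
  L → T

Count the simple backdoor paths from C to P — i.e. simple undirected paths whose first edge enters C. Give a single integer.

A backdoor path from C to P is any simple undirected path whose first edge points into C (i.e. leaves C via a parent).
Parents of C: {L, M}.
Enumerating:
  P1: C <- M -> P
  P2: C <- L <- M -> P
  P3: C <- L -> T <- B <- U <- M -> P
  P4: C <- L -> T <- B -> E <- U <- M -> P
That exhausts the simple backdoor paths. Count: 4.

4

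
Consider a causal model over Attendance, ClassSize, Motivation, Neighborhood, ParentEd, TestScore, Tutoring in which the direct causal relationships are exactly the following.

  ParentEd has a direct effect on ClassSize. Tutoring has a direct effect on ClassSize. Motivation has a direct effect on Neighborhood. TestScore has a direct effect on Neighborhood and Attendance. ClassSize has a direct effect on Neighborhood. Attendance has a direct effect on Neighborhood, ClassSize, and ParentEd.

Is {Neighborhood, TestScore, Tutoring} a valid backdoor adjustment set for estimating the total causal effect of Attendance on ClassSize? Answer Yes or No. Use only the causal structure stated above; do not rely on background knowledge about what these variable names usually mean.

Backdoor paths from Attendance to ClassSize (paths whose first edge points into Attendance):
  P1: Attendance <- TestScore -> Neighborhood <- ClassSize
Condition 1 (no descendant of Attendance in the set): FAILS — Neighborhood is a descendant of Attendance.
Condition 2 (every backdoor path blocked by {Neighborhood, TestScore, Tutoring}):
  P1: blocked at fork node TestScore ∈ conditioning set.
{Neighborhood, TestScore, Tutoring} does not satisfy the backdoor criterion.

No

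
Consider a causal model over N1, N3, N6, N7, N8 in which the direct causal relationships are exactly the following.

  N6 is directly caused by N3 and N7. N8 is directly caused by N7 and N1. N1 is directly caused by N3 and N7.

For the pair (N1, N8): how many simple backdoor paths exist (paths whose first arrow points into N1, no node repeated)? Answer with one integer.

2

A backdoor path from N1 to N8 is any simple undirected path whose first edge points into N1 (i.e. leaves N1 via a parent).
Parents of N1: {N3, N7}.
Enumerating:
  P1: N1 <- N7 -> N8
  P2: N1 <- N3 -> N6 <- N7 -> N8
That exhausts the simple backdoor paths. Count: 2.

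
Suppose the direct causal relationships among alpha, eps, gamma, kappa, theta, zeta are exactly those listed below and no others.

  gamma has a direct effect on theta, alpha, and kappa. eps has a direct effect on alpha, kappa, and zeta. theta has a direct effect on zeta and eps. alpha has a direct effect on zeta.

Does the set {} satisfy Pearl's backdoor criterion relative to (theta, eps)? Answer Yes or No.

Yes

Backdoor paths from theta to eps (paths whose first edge points into theta):
  P1: theta <- gamma -> alpha <- eps
  P2: theta <- gamma -> alpha -> zeta <- eps
  P3: theta <- gamma -> kappa <- eps
Condition 1 (no descendant of theta in the set): holds — descendants of theta are {alpha, eps, kappa, zeta}; none are in {}.
Condition 2 (every backdoor path blocked by {}):
  P1: blocked at collider alpha (neither it nor any descendant is in the conditioning set).
  P2: blocked at collider zeta (neither it nor any descendant is in the conditioning set).
  P3: blocked at collider kappa (neither it nor any descendant is in the conditioning set).
{} satisfies the backdoor criterion.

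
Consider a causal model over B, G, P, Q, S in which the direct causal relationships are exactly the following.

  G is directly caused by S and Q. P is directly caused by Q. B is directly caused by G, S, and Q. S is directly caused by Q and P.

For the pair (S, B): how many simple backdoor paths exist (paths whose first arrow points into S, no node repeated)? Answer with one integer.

4

A backdoor path from S to B is any simple undirected path whose first edge points into S (i.e. leaves S via a parent).
Parents of S: {P, Q}.
Enumerating:
  P1: S <- Q -> G -> B
  P2: S <- Q -> B
  P3: S <- P <- Q -> G -> B
  P4: S <- P <- Q -> B
That exhausts the simple backdoor paths. Count: 4.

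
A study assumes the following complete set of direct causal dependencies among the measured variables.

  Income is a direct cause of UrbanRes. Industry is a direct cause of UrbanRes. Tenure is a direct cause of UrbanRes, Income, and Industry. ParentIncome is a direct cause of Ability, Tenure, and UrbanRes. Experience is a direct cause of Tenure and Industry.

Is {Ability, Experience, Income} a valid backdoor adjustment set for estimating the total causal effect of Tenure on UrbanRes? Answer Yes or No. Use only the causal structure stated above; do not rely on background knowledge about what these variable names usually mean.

Backdoor paths from Tenure to UrbanRes (paths whose first edge points into Tenure):
  P1: Tenure <- ParentIncome -> UrbanRes
  P2: Tenure <- Experience -> Industry -> UrbanRes
Condition 1 (no descendant of Tenure in the set): FAILS — Income is a descendant of Tenure.
Condition 2 (every backdoor path blocked by {Ability, Experience, Income}):
  P1: open — no interior node is in the conditioning set.
  P2: blocked at fork node Experience ∈ conditioning set.
{Ability, Experience, Income} does not satisfy the backdoor criterion.

No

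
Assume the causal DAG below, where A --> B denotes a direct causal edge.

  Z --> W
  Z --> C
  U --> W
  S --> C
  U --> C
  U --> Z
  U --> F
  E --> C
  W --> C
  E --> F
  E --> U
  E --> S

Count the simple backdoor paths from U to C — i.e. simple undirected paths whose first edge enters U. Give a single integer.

2

A backdoor path from U to C is any simple undirected path whose first edge points into U (i.e. leaves U via a parent).
Parents of U: {E}.
Enumerating:
  P1: U <- E -> S -> C
  P2: U <- E -> C
That exhausts the simple backdoor paths. Count: 2.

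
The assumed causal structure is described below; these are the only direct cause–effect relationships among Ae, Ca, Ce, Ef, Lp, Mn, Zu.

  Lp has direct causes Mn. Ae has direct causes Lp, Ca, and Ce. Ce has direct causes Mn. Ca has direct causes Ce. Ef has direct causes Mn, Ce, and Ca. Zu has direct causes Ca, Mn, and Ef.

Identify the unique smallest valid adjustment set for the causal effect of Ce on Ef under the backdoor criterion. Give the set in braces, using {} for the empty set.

Variables eligible for adjustment (non-descendants of Ce, excluding Ce and Ef): {Lp, Mn}.
Backdoor paths from Ce to Ef:
  P1: Ce <- Mn -> Lp -> Ae <- Ca -> Ef
  P2: Ce <- Mn -> Lp -> Ae <- Ca -> Zu <- Ef
  P3: Ce <- Mn -> Ef
  P4: Ce <- Mn -> Zu <- Ca -> Ef
  P5: Ce <- Mn -> Zu <- Ef
The empty set is not sufficient: P3 (Ce <- Mn -> Ef) has no collider blocking it and no conditioned non-collider, so it is open.
Try {Mn}:
  P1: blocked at fork node Mn ∈ conditioning set.
  P2: blocked at fork node Mn ∈ conditioning set.
  P3: blocked at fork node Mn ∈ conditioning set.
  P4: blocked at fork node Mn ∈ conditioning set.
  P5: blocked at fork node Mn ∈ conditioning set.
{Mn} contains no descendant of Ce and blocks every backdoor path.
No other singleton works — e.g. {Lp} leaves P3 open — so {Mn} is the unique smallest valid adjustment set.

{Mn}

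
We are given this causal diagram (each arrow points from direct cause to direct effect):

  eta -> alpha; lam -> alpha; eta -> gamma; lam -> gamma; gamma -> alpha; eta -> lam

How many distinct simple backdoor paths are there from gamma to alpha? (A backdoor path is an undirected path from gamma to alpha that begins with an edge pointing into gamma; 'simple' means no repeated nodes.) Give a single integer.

4

A backdoor path from gamma to alpha is any simple undirected path whose first edge points into gamma (i.e. leaves gamma via a parent).
Parents of gamma: {eta, lam}.
Enumerating:
  P1: gamma <- eta -> lam -> alpha
  P2: gamma <- eta -> alpha
  P3: gamma <- lam <- eta -> alpha
  P4: gamma <- lam -> alpha
That exhausts the simple backdoor paths. Count: 4.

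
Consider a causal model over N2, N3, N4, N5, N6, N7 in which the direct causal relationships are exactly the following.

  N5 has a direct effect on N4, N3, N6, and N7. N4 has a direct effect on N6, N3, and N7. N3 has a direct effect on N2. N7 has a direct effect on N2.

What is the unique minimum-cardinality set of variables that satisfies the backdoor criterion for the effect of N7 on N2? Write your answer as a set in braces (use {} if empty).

Variables eligible for adjustment (non-descendants of N7, excluding N7 and N2): {N3, N4, N5, N6}.
Backdoor paths from N7 to N2:
  P1: N7 <- N5 -> N4 -> N3 -> N2
  P2: N7 <- N5 -> N6 <- N4 -> N3 -> N2
  P3: N7 <- N5 -> N3 -> N2
  P4: N7 <- N4 <- N5 -> N3 -> N2
  P5: N7 <- N4 -> N6 <- N5 -> N3 -> N2
  P6: N7 <- N4 -> N3 -> N2
The empty set is not sufficient: P1 (N7 <- N5 -> N4 -> N3 -> N2) has no collider blocking it and no conditioned non-collider, so it is open.
Try {N3}:
  P1: blocked at chain node N3 ∈ conditioning set.
  P2: blocked at collider N6 (neither it nor any descendant is in the conditioning set).
  P3: blocked at chain node N3 ∈ conditioning set.
  P4: blocked at chain node N3 ∈ conditioning set.
  P5: blocked at collider N6 (neither it nor any descendant is in the conditioning set).
  P6: blocked at chain node N3 ∈ conditioning set.
{N3} contains no descendant of N7 and blocks every backdoor path.
No other singleton works — e.g. {N5} leaves P6 open — so {N3} is the unique smallest valid adjustment set.

{N3}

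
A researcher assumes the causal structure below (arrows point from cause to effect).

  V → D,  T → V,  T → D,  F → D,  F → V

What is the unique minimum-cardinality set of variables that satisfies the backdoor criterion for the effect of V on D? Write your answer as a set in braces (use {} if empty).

Variables eligible for adjustment (non-descendants of V, excluding V and D): {F, T}.
Backdoor paths from V to D:
  P1: V <- F -> D
  P2: V <- T -> D
The empty set is not sufficient: P1 (V <- F -> D) has no collider blocking it and no conditioned non-collider, so it is open.
Try {F, T}:
  P1: blocked at fork node F ∈ conditioning set.
  P2: blocked at fork node T ∈ conditioning set.
{F, T} contains no descendant of V and blocks every backdoor path.
Every element of {F, T} is needed (dropping F leaves P1 open; dropping T leaves P2 open), so no proper subset is valid.
Among all size-2 subsets of the eligible variables, only {F, T} blocks every backdoor path, so it is the unique smallest valid adjustment set.

{F, T}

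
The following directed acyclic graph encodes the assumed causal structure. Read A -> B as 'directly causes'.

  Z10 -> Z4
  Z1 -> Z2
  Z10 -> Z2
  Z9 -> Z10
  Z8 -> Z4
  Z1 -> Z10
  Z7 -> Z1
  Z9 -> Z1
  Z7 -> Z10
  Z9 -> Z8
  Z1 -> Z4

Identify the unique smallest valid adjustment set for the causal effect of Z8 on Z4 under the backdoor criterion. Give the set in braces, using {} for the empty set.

Variables eligible for adjustment (non-descendants of Z8, excluding Z8 and Z4): {Z1, Z10, Z2, Z7, Z9}.
Backdoor paths from Z8 to Z4:
  P1: Z8 <- Z9 -> Z1 <- Z7 -> Z10 -> Z4
  P2: Z8 <- Z9 -> Z1 -> Z10 -> Z4
  P3: Z8 <- Z9 -> Z1 -> Z2 <- Z10 -> Z4
  P4: Z8 <- Z9 -> Z1 -> Z4
  P5: Z8 <- Z9 -> Z10 <- Z7 -> Z1 -> Z4
  P6: Z8 <- Z9 -> Z10 <- Z1 -> Z4
  P7: Z8 <- Z9 -> Z10 -> Z2 <- Z1 -> Z4
  P8: Z8 <- Z9 -> Z10 -> Z4
The empty set is not sufficient: P2 (Z8 <- Z9 -> Z1 -> Z10 -> Z4) has no collider blocking it and no conditioned non-collider, so it is open.
Try {Z9}:
  P1: blocked at fork node Z9 ∈ conditioning set.
  P2: blocked at fork node Z9 ∈ conditioning set.
  P3: blocked at fork node Z9 ∈ conditioning set.
  P4: blocked at fork node Z9 ∈ conditioning set.
  P5: blocked at fork node Z9 ∈ conditioning set.
  P6: blocked at fork node Z9 ∈ conditioning set.
  P7: blocked at fork node Z9 ∈ conditioning set.
  P8: blocked at fork node Z9 ∈ conditioning set.
{Z9} contains no descendant of Z8 and blocks every backdoor path.
No other singleton works — e.g. {Z7} leaves P2 open — so {Z9} is the unique smallest valid adjustment set.

{Z9}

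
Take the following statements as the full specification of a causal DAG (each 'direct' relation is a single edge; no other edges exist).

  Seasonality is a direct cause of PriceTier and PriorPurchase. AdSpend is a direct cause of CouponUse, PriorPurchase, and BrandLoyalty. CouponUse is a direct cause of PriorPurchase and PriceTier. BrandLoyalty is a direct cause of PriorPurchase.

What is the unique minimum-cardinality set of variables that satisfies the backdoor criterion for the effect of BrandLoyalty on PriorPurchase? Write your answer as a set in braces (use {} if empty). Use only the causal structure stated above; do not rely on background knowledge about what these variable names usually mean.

Variables eligible for adjustment (non-descendants of BrandLoyalty, excluding BrandLoyalty and PriorPurchase): {AdSpend, CouponUse, PriceTier, Seasonality}.
Backdoor paths from BrandLoyalty to PriorPurchase:
  P1: BrandLoyalty <- AdSpend -> CouponUse -> PriceTier <- Seasonality -> PriorPurchase
  P2: BrandLoyalty <- AdSpend -> CouponUse -> PriorPurchase
  P3: BrandLoyalty <- AdSpend -> PriorPurchase
The empty set is not sufficient: P2 (BrandLoyalty <- AdSpend -> CouponUse -> PriorPurchase) has no collider blocking it and no conditioned non-collider, so it is open.
Try {AdSpend}:
  P1: blocked at fork node AdSpend ∈ conditioning set.
  P2: blocked at fork node AdSpend ∈ conditioning set.
  P3: blocked at fork node AdSpend ∈ conditioning set.
{AdSpend} contains no descendant of BrandLoyalty and blocks every backdoor path.
No other singleton works — e.g. {Seasonality} leaves P2 open — so {AdSpend} is the unique smallest valid adjustment set.

{AdSpend}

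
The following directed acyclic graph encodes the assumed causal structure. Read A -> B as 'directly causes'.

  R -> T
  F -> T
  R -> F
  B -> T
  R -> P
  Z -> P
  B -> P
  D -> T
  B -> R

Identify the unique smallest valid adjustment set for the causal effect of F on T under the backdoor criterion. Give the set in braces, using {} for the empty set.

{R}

Variables eligible for adjustment (non-descendants of F, excluding F and T): {B, D, P, R, Z}.
Backdoor paths from F to T:
  P1: F <- R <- B -> T
  P2: F <- R -> P <- B -> T
  P3: F <- R -> T
The empty set is not sufficient: P1 (F <- R <- B -> T) has no collider blocking it and no conditioned non-collider, so it is open.
Try {R}:
  P1: blocked at chain node R ∈ conditioning set.
  P2: blocked at fork node R ∈ conditioning set.
  P3: blocked at fork node R ∈ conditioning set.
{R} contains no descendant of F and blocks every backdoor path.
No other singleton works — e.g. {Z} leaves P1 open — so {R} is the unique smallest valid adjustment set.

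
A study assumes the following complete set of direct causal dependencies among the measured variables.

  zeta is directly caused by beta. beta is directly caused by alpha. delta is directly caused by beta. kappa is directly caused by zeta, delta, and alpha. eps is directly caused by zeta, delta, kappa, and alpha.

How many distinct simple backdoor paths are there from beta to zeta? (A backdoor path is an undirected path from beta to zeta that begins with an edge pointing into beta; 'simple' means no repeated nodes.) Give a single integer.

6

A backdoor path from beta to zeta is any simple undirected path whose first edge points into beta (i.e. leaves beta via a parent).
Parents of beta: {alpha}.
Enumerating:
  P1: beta <- alpha -> kappa <- delta -> eps <- zeta
  P2: beta <- alpha -> kappa <- zeta
  P3: beta <- alpha -> kappa -> eps <- zeta
  P4: beta <- alpha -> eps <- delta -> kappa <- zeta
  P5: beta <- alpha -> eps <- zeta
  P6: beta <- alpha -> eps <- kappa <- zeta
That exhausts the simple backdoor paths. Count: 6.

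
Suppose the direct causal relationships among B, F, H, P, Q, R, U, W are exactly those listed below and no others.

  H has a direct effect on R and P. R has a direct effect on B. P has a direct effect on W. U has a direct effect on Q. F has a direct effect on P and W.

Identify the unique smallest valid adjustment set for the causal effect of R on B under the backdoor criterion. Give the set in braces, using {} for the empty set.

Variables eligible for adjustment (non-descendants of R, excluding R and B): {F, H, P, Q, U, W}.
Backdoor paths from R to B:
  (none)
With no backdoor paths the empty set already satisfies the criterion, and it is trivially minimal.

{}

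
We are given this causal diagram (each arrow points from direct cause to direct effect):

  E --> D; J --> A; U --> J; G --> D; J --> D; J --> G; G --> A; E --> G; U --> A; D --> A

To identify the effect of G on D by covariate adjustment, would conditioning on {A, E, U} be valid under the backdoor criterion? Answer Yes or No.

No

Backdoor paths from G to D (paths whose first edge points into G):
  P1: G <- E -> D
  P2: G <- J <- U -> A <- D
  P3: G <- J -> D
  P4: G <- J -> A <- D
Condition 1 (no descendant of G in the set): FAILS — A is a descendant of G.
Condition 2 (every backdoor path blocked by {A, E, U}):
  P1: blocked at fork node E ∈ conditioning set.
  P2: blocked at fork node U ∈ conditioning set.
  P3: open — no interior node is in the conditioning set.
  P4: open — collider(s) A are conditioned on (or have a conditioned descendant) and no non-collider on the path is in the set.
{A, E, U} does not satisfy the backdoor criterion.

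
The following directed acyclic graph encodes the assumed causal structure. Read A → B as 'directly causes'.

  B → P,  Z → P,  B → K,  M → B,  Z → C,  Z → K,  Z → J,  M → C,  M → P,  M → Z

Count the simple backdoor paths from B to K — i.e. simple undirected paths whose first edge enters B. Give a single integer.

3

A backdoor path from B to K is any simple undirected path whose first edge points into B (i.e. leaves B via a parent).
Parents of B: {M}.
Enumerating:
  P1: B <- M -> Z -> K
  P2: B <- M -> P <- Z -> K
  P3: B <- M -> C <- Z -> K
That exhausts the simple backdoor paths. Count: 3.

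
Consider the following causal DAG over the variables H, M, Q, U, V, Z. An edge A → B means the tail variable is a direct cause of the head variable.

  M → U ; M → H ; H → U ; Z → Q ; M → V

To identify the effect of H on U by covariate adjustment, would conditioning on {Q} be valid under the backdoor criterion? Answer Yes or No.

Backdoor paths from H to U (paths whose first edge points into H):
  P1: H <- M -> U
Condition 1 (no descendant of H in the set): holds — descendants of H are {U}; none are in {Q}.
Condition 2 (every backdoor path blocked by {Q}):
  P1: open — no interior node is in the conditioning set.
{Q} does not satisfy the backdoor criterion.

No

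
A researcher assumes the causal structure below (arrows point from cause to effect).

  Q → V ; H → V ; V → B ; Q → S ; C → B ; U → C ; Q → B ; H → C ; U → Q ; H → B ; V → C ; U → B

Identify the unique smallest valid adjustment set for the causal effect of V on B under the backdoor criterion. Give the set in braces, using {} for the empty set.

Variables eligible for adjustment (non-descendants of V, excluding V and B): {H, Q, S, U}.
Backdoor paths from V to B:
  P1: V <- Q <- U -> C <- H -> B
  P2: V <- Q <- U -> C -> B
  P3: V <- Q <- U -> B
  P4: V <- Q -> B
  P5: V <- H -> C <- U -> Q -> B
  P6: V <- H -> C <- U -> B
  P7: V <- H -> C -> B
  P8: V <- H -> B
The empty set is not sufficient: P2 (V <- Q <- U -> C -> B) has no collider blocking it and no conditioned non-collider, so it is open.
Try {H, Q}:
  P1: blocked at chain node Q ∈ conditioning set.
  P2: blocked at chain node Q ∈ conditioning set.
  P3: blocked at chain node Q ∈ conditioning set.
  P4: blocked at fork node Q ∈ conditioning set.
  P5: blocked at fork node H ∈ conditioning set.
  P6: blocked at fork node H ∈ conditioning set.
  P7: blocked at fork node H ∈ conditioning set.
  P8: blocked at fork node H ∈ conditioning set.
{H, Q} contains no descendant of V and blocks every backdoor path.
Every element of {H, Q} is needed (dropping H leaves P7 open; dropping Q leaves P2 open), so no proper subset is valid.
Among all size-2 subsets of the eligible variables, only {H, Q} blocks every backdoor path, so it is the unique smallest valid adjustment set.

{H, Q}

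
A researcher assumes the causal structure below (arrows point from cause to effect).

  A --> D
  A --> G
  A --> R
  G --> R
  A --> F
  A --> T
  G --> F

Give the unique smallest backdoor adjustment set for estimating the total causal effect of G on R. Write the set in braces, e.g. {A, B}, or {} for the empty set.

Variables eligible for adjustment (non-descendants of G, excluding G and R): {A, D, T}.
Backdoor paths from G to R:
  P1: G <- A -> R
The empty set is not sufficient: P1 (G <- A -> R) has no collider blocking it and no conditioned non-collider, so it is open.
Try {A}:
  P1: blocked at fork node A ∈ conditioning set.
{A} contains no descendant of G and blocks every backdoor path.
No other singleton works — e.g. {T} leaves P1 open — so {A} is the unique smallest valid adjustment set.

{A}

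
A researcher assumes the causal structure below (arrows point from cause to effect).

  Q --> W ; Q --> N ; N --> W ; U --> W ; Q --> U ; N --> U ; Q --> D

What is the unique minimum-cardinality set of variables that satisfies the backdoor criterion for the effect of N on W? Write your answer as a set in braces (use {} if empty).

{Q}

Variables eligible for adjustment (non-descendants of N, excluding N and W): {D, Q}.
Backdoor paths from N to W:
  P1: N <- Q -> U -> W
  P2: N <- Q -> W
The empty set is not sufficient: P1 (N <- Q -> U -> W) has no collider blocking it and no conditioned non-collider, so it is open.
Try {Q}:
  P1: blocked at fork node Q ∈ conditioning set.
  P2: blocked at fork node Q ∈ conditioning set.
{Q} contains no descendant of N and blocks every backdoor path.
No other singleton works — e.g. {D} leaves P1 open — so {Q} is the unique smallest valid adjustment set.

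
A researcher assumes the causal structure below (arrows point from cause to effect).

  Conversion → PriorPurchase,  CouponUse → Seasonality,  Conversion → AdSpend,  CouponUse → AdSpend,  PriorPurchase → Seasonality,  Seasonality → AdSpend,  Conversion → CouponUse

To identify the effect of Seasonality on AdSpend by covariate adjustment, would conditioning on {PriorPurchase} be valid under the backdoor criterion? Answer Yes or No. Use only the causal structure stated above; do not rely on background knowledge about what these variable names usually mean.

Backdoor paths from Seasonality to AdSpend (paths whose first edge points into Seasonality):
  P1: Seasonality <- PriorPurchase <- Conversion -> CouponUse -> AdSpend
  P2: Seasonality <- PriorPurchase <- Conversion -> AdSpend
  P3: Seasonality <- CouponUse <- Conversion -> AdSpend
  P4: Seasonality <- CouponUse -> AdSpend
Condition 1 (no descendant of Seasonality in the set): holds — descendants of Seasonality are {AdSpend}; none are in {PriorPurchase}.
Condition 2 (every backdoor path blocked by {PriorPurchase}):
  P1: blocked at chain node PriorPurchase ∈ conditioning set.
  P2: blocked at chain node PriorPurchase ∈ conditioning set.
  P3: open — no interior node is in the conditioning set.
  P4: open — no interior node is in the conditioning set.
{PriorPurchase} does not satisfy the backdoor criterion.

No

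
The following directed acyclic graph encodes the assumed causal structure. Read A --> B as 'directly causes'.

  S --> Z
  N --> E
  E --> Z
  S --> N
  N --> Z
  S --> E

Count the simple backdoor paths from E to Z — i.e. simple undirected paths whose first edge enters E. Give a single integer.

A backdoor path from E to Z is any simple undirected path whose first edge points into E (i.e. leaves E via a parent).
Parents of E: {N, S}.
Enumerating:
  P1: E <- S -> N -> Z
  P2: E <- S -> Z
  P3: E <- N <- S -> Z
  P4: E <- N -> Z
That exhausts the simple backdoor paths. Count: 4.

4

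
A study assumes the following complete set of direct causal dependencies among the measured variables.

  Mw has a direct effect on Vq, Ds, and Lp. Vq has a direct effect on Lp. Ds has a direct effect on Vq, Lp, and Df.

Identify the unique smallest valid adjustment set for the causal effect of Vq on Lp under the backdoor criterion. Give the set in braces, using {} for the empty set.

{Ds, Mw}

Variables eligible for adjustment (non-descendants of Vq, excluding Vq and Lp): {Df, Ds, Mw}.
Backdoor paths from Vq to Lp:
  P1: Vq <- Mw -> Ds -> Lp
  P2: Vq <- Mw -> Lp
  P3: Vq <- Ds <- Mw -> Lp
  P4: Vq <- Ds -> Lp
The empty set is not sufficient: P1 (Vq <- Mw -> Ds -> Lp) has no collider blocking it and no conditioned non-collider, so it is open.
Try {Ds, Mw}:
  P1: blocked at fork node Mw ∈ conditioning set.
  P2: blocked at fork node Mw ∈ conditioning set.
  P3: blocked at chain node Ds ∈ conditioning set.
  P4: blocked at fork node Ds ∈ conditioning set.
{Ds, Mw} contains no descendant of Vq and blocks every backdoor path.
Every element of {Ds, Mw} is needed (dropping Ds leaves P4 open; dropping Mw leaves P2 open), so no proper subset is valid.
Among all size-2 subsets of the eligible variables, only {Ds, Mw} blocks every backdoor path, so it is the unique smallest valid adjustment set.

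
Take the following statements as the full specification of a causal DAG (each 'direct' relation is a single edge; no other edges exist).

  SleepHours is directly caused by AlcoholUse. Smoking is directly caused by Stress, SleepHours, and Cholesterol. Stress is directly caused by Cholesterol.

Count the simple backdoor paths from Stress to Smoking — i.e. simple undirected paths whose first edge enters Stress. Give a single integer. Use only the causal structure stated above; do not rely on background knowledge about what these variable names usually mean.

1

A backdoor path from Stress to Smoking is any simple undirected path whose first edge points into Stress (i.e. leaves Stress via a parent).
Parents of Stress: {Cholesterol}.
Enumerating:
  P1: Stress <- Cholesterol -> Smoking
That exhausts the simple backdoor paths. Count: 1.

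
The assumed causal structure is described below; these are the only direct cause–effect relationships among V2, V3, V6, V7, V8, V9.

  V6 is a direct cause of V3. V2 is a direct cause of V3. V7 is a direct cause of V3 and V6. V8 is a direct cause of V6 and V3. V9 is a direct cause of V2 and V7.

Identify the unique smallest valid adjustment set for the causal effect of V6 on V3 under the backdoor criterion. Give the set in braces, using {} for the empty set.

Variables eligible for adjustment (non-descendants of V6, excluding V6 and V3): {V2, V7, V8, V9}.
Backdoor paths from V6 to V3:
  P1: V6 <- V8 -> V3
  P2: V6 <- V7 <- V9 -> V2 -> V3
  P3: V6 <- V7 -> V3
The empty set is not sufficient: P1 (V6 <- V8 -> V3) has no collider blocking it and no conditioned non-collider, so it is open.
Try {V7, V8}:
  P1: blocked at fork node V8 ∈ conditioning set.
  P2: blocked at chain node V7 ∈ conditioning set.
  P3: blocked at fork node V7 ∈ conditioning set.
{V7, V8} contains no descendant of V6 and blocks every backdoor path.
Every element of {V7, V8} is needed (dropping V7 leaves P2 open; dropping V8 leaves P1 open), so no proper subset is valid.
Among all size-2 subsets of the eligible variables, only {V7, V8} blocks every backdoor path, so it is the unique smallest valid adjustment set.

{V7, V8}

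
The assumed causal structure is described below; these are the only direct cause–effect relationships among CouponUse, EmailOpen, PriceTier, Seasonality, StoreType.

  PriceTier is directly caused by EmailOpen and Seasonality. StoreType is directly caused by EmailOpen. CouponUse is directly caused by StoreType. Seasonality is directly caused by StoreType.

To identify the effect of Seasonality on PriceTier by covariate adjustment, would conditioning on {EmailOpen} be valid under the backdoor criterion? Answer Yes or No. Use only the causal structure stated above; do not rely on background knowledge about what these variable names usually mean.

Backdoor paths from Seasonality to PriceTier (paths whose first edge points into Seasonality):
  P1: Seasonality <- StoreType <- EmailOpen -> PriceTier
Condition 1 (no descendant of Seasonality in the set): holds — descendants of Seasonality are {PriceTier}; none are in {EmailOpen}.
Condition 2 (every backdoor path blocked by {EmailOpen}):
  P1: blocked at fork node EmailOpen ∈ conditioning set.
{EmailOpen} satisfies the backdoor criterion.

Yes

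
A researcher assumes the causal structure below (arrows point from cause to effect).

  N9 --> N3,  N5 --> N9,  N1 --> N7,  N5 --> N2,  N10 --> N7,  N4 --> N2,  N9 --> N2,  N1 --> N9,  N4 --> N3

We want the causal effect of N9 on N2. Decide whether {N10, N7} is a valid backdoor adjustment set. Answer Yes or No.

No

Backdoor paths from N9 to N2 (paths whose first edge points into N9):
  P1: N9 <- N5 -> N2
Condition 1 (no descendant of N9 in the set): holds — descendants of N9 are {N2, N3}; none are in {N10, N7}.
Condition 2 (every backdoor path blocked by {N10, N7}):
  P1: open — no interior node is in the conditioning set.
{N10, N7} does not satisfy the backdoor criterion.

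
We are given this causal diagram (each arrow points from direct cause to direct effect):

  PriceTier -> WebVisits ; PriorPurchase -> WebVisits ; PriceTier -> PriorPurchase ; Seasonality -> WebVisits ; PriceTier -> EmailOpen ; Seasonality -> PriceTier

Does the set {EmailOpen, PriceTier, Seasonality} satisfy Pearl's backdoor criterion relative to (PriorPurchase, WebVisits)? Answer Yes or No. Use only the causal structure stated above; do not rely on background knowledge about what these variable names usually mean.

Backdoor paths from PriorPurchase to WebVisits (paths whose first edge points into PriorPurchase):
  P1: PriorPurchase <- PriceTier <- Seasonality -> WebVisits
  P2: PriorPurchase <- PriceTier -> WebVisits
Condition 1 (no descendant of PriorPurchase in the set): holds — descendants of PriorPurchase are {WebVisits}; none are in {EmailOpen, PriceTier, Seasonality}.
Condition 2 (every backdoor path blocked by {EmailOpen, PriceTier, Seasonality}):
  P1: blocked at chain node PriceTier ∈ conditioning set.
  P2: blocked at fork node PriceTier ∈ conditioning set.
{EmailOpen, PriceTier, Seasonality} satisfies the backdoor criterion.

Yes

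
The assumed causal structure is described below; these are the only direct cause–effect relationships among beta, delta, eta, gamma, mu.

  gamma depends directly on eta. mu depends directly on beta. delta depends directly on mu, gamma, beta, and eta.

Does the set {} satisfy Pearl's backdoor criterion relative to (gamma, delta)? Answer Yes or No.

Backdoor paths from gamma to delta (paths whose first edge points into gamma):
  P1: gamma <- eta -> delta
Condition 1 (no descendant of gamma in the set): holds — descendants of gamma are {delta}; none are in {}.
Condition 2 (every backdoor path blocked by {}):
  P1: open — no interior node is in the conditioning set.
{} does not satisfy the backdoor criterion.

No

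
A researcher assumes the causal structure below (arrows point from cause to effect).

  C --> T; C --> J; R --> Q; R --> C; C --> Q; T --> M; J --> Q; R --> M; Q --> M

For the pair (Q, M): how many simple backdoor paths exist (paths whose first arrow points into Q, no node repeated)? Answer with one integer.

6

A backdoor path from Q to M is any simple undirected path whose first edge points into Q (i.e. leaves Q via a parent).
Parents of Q: {C, J, R}.
Enumerating:
  P1: Q <- R -> C -> T -> M
  P2: Q <- R -> M
  P3: Q <- C <- R -> M
  P4: Q <- C -> T -> M
  P5: Q <- J <- C <- R -> M
  P6: Q <- J <- C -> T -> M
That exhausts the simple backdoor paths. Count: 6.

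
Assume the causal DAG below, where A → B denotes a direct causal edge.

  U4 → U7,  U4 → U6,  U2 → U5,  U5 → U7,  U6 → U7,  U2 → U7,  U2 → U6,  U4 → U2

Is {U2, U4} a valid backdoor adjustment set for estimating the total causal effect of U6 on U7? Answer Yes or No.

Backdoor paths from U6 to U7 (paths whose first edge points into U6):
  P1: U6 <- U4 -> U2 -> U5 -> U7
  P2: U6 <- U4 -> U2 -> U7
  P3: U6 <- U4 -> U7
  P4: U6 <- U2 <- U4 -> U7
  P5: U6 <- U2 -> U5 -> U7
  P6: U6 <- U2 -> U7
Condition 1 (no descendant of U6 in the set): holds — descendants of U6 are {U7}; none are in {U2, U4}.
Condition 2 (every backdoor path blocked by {U2, U4}):
  P1: blocked at fork node U4 ∈ conditioning set.
  P2: blocked at fork node U4 ∈ conditioning set.
  P3: blocked at fork node U4 ∈ conditioning set.
  P4: blocked at chain node U2 ∈ conditioning set.
  P5: blocked at fork node U2 ∈ conditioning set.
  P6: blocked at fork node U2 ∈ conditioning set.
{U2, U4} satisfies the backdoor criterion.

Yes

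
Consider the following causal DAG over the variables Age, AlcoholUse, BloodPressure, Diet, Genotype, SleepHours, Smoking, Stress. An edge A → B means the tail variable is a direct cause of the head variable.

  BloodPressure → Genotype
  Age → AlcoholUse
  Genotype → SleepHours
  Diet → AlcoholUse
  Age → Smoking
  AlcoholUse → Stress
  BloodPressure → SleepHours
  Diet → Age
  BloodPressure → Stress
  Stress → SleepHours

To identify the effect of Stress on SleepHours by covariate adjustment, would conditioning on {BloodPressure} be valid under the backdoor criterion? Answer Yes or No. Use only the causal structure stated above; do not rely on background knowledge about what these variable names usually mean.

Backdoor paths from Stress to SleepHours (paths whose first edge points into Stress):
  P1: Stress <- BloodPressure -> Genotype -> SleepHours
  P2: Stress <- BloodPressure -> SleepHours
Condition 1 (no descendant of Stress in the set): holds — descendants of Stress are {SleepHours}; none are in {BloodPressure}.
Condition 2 (every backdoor path blocked by {BloodPressure}):
  P1: blocked at fork node BloodPressure ∈ conditioning set.
  P2: blocked at fork node BloodPressure ∈ conditioning set.
{BloodPressure} satisfies the backdoor criterion.

Yes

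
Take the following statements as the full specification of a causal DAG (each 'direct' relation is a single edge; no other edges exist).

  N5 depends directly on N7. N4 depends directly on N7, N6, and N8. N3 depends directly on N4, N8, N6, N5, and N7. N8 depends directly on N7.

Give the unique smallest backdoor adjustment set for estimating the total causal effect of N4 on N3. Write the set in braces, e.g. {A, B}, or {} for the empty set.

Variables eligible for adjustment (non-descendants of N4, excluding N4 and N3): {N5, N6, N7, N8}.
Backdoor paths from N4 to N3:
  P1: N4 <- N7 -> N8 -> N3
  P2: N4 <- N7 -> N5 -> N3
  P3: N4 <- N7 -> N3
  P4: N4 <- N6 -> N3
  P5: N4 <- N8 <- N7 -> N5 -> N3
  P6: N4 <- N8 <- N7 -> N3
  P7: N4 <- N8 -> N3
The empty set is not sufficient: P1 (N4 <- N7 -> N8 -> N3) has no collider blocking it and no conditioned non-collider, so it is open.
Try {N6, N7, N8}:
  P1: blocked at fork node N7 ∈ conditioning set.
  P2: blocked at fork node N7 ∈ conditioning set.
  P3: blocked at fork node N7 ∈ conditioning set.
  P4: blocked at fork node N6 ∈ conditioning set.
  P5: blocked at chain node N8 ∈ conditioning set.
  P6: blocked at chain node N8 ∈ conditioning set.
  P7: blocked at fork node N8 ∈ conditioning set.
{N6, N7, N8} contains no descendant of N4 and blocks every backdoor path.
Every element of {N6, N7, N8} is needed (dropping N6 leaves P4 open; dropping N7 leaves P2 open; dropping N8 leaves P7 open), so no proper subset is valid.
Among all size-3 subsets of the eligible variables, only {N6, N7, N8} blocks every backdoor path, so it is the unique smallest valid adjustment set.

{N6, N7, N8}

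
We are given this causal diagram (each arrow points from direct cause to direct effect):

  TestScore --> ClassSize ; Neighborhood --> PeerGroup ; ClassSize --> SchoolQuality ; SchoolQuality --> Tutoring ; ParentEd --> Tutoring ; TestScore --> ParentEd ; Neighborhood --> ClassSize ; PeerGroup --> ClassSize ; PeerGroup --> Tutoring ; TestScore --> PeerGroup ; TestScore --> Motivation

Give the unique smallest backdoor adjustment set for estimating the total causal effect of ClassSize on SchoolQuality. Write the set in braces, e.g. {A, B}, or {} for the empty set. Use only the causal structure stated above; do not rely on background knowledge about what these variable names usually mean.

{}

Variables eligible for adjustment (non-descendants of ClassSize, excluding ClassSize and SchoolQuality): {Motivation, Neighborhood, ParentEd, PeerGroup, TestScore}.
Backdoor paths from ClassSize to SchoolQuality:
  P1: ClassSize <- TestScore -> PeerGroup -> Tutoring <- SchoolQuality
  P2: ClassSize <- TestScore -> ParentEd -> Tutoring <- SchoolQuality
  P3: ClassSize <- Neighborhood -> PeerGroup <- TestScore -> ParentEd -> Tutoring <- SchoolQuality
  P4: ClassSize <- Neighborhood -> PeerGroup -> Tutoring <- SchoolQuality
  P5: ClassSize <- PeerGroup <- TestScore -> ParentEd -> Tutoring <- SchoolQuality
  P6: ClassSize <- PeerGroup -> Tutoring <- SchoolQuality
Each backdoor path contains an unconditioned collider, so every path is already blocked with the empty conditioning set:
  P1: blocked at collider Tutoring (neither it nor any descendant is in the conditioning set).
  P2: blocked at collider Tutoring (neither it nor any descendant is in the conditioning set).
  P3: blocked at collider PeerGroup (neither it nor any descendant is in the conditioning set).
  P4: blocked at collider Tutoring (neither it nor any descendant is in the conditioning set).
  P5: blocked at collider Tutoring (neither it nor any descendant is in the conditioning set).
  P6: blocked at collider Tutoring (neither it nor any descendant is in the conditioning set).
The empty set is therefore the unique smallest valid set.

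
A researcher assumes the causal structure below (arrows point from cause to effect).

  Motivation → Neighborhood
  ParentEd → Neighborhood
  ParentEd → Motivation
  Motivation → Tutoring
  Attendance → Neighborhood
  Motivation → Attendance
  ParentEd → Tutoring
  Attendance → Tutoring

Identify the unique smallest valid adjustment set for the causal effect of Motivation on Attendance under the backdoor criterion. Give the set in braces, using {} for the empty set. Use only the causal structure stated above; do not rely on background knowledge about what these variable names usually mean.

Variables eligible for adjustment (non-descendants of Motivation, excluding Motivation and Attendance): {ParentEd}.
Backdoor paths from Motivation to Attendance:
  P1: Motivation <- ParentEd -> Tutoring <- Attendance
  P2: Motivation <- ParentEd -> Neighborhood <- Attendance
Each backdoor path contains an unconditioned collider, so every path is already blocked with the empty conditioning set:
  P1: blocked at collider Tutoring (neither it nor any descendant is in the conditioning set).
  P2: blocked at collider Neighborhood (neither it nor any descendant is in the conditioning set).
The empty set is therefore the unique smallest valid set.

{}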